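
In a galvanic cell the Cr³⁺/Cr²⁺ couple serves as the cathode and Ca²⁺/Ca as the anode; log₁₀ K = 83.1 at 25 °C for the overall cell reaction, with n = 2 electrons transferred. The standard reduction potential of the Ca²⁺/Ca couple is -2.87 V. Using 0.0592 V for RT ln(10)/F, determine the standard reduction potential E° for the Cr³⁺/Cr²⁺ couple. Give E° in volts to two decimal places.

E°cell = (0.0592/n)·log K = (0.0592/2)(83.1) = +2.460 V.
Since Cr³⁺/Cr²⁺ is the cathode and Ca²⁺/Ca the anode, E°cell = E°(Cr³⁺/Cr²⁺) − E°(Ca²⁺/Ca).
So E°(Cr³⁺/Cr²⁺) = E°cell + E°(Ca²⁺/Ca) = +2.460 + (-2.87) = -0.41 V.

-0.41 V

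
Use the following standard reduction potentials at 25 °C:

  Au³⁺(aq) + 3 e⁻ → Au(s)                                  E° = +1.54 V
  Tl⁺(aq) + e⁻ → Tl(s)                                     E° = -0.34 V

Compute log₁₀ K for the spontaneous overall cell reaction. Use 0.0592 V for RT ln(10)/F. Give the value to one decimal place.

95.3

Cathode: Au³⁺/Au; anode: Tl⁺/Tl. E°cell = +1.88 V, n = 3.
log K = nE°cell / 0.0592 = (3)(+1.88) / 0.0592 = 95.3.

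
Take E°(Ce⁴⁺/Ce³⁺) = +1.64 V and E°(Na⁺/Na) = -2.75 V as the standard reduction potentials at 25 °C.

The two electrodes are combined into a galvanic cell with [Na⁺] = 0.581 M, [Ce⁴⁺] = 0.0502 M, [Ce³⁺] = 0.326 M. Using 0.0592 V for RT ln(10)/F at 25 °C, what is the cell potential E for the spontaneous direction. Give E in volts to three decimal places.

+4.356 V

Ce⁴⁺/Ce³⁺ is the cathode (higher E°), Na⁺/Na the anode: E°cell = +1.64 − (-2.75) = +4.39 V, n = 1.
Overall: Ce⁴⁺(aq) + Na(s) → Ce³⁺(aq) + Na⁺(aq)
Q = [Ce³⁺]·[Na⁺] / ([Ce⁴⁺]); log Q = 0.577.
E = E° − (0.0592/n) log Q = +4.39 − (0.0592/1)(0.577) = +4.356 V.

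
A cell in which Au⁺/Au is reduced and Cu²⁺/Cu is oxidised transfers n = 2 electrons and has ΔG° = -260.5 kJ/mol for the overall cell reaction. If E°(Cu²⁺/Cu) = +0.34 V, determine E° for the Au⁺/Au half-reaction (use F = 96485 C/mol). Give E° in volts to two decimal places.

E°cell = −ΔG°/(nF) = −(-260.5×10³)/((2)(96485)) = +1.350 V.
Since Au⁺/Au is the cathode and Cu²⁺/Cu the anode, E°cell = E°(Au⁺/Au) − E°(Cu²⁺/Cu).
So E°(Au⁺/Au) = E°cell + E°(Cu²⁺/Cu) = +1.350 + (+0.34) = +1.69 V.

+1.69 V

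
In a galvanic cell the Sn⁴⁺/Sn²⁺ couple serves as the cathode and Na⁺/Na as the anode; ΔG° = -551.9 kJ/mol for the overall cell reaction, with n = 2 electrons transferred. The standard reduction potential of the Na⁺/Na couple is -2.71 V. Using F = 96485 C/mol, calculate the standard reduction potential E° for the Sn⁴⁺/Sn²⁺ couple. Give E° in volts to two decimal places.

E°cell = −ΔG°/(nF) = −(-551.9×10³)/((2)(96485)) = +2.860 V.
Since Sn⁴⁺/Sn²⁺ is the cathode and Na⁺/Na the anode, E°cell = E°(Sn⁴⁺/Sn²⁺) − E°(Na⁺/Na).
So E°(Sn⁴⁺/Sn²⁺) = E°cell + E°(Na⁺/Na) = +2.860 + (-2.71) = +0.15 V.

+0.15 V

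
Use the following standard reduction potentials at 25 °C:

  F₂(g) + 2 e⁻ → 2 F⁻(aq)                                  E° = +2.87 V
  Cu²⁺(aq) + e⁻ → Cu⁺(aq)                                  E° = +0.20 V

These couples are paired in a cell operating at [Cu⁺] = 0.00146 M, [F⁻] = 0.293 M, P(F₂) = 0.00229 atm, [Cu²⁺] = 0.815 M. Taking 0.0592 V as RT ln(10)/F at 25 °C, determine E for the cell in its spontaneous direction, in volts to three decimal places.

F₂/F⁻ is the cathode (higher E°), Cu²⁺/Cu⁺ the anode: E°cell = +2.87 − (+0.20) = +2.67 V, n = 2.
Overall: F₂(g) + 2 Cu⁺(aq) → 2 F⁻(aq) + 2 Cu²⁺(aq)
Q = [F⁻]^2·[Cu²⁺]^2 / (P(F₂)·[Cu⁺]^2); log Q = 7.068.
E = E° − (0.0592/n) log Q = +2.67 − (0.0592/2)(7.068) = +2.461 V.

+2.461 V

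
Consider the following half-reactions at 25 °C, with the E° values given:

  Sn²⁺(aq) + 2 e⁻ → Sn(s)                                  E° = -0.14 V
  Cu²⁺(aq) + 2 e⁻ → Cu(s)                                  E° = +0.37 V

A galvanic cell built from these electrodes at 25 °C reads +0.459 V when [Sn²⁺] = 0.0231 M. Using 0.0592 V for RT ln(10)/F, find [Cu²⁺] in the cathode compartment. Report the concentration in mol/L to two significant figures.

0.00044 M

Cu²⁺/Cu is the cathode, Sn²⁺/Sn the anode: E°cell = +0.51 V, n = 2.
Overall reaction: Cu²⁺(aq) + Sn(s) → Cu(s) + Sn²⁺(aq); Q = [Sn²⁺]^1/[Cu²⁺]^1.
From E = E° − (0.0592/n) log Q: log Q = (E° − E)·n/0.0592 = (+0.51 − (+0.459))·2/0.0592 = 1.7230.
So 1·log[Cu²⁺] = 1·log(0.0231) − log Q = -1.6364 − (1.7230) = -3.3594; [Cu²⁺] = 10^(-3.3594) ≈ 0.00044 M.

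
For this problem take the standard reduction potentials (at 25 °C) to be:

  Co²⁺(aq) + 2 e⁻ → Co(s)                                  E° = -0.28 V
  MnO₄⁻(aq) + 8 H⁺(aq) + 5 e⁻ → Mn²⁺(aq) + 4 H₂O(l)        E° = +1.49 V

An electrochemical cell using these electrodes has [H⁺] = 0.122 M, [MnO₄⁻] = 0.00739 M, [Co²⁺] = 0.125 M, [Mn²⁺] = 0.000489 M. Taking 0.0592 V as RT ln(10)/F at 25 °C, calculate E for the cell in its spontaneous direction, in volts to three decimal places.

MnO₄⁻/Mn²⁺ is the cathode (higher E°), Co²⁺/Co the anode: E°cell = +1.49 − (-0.28) = +1.77 V, n = 10.
Overall: 2 MnO₄⁻(aq) + 16 H⁺(aq) + 5 Co(s) → 2 Mn²⁺(aq) + 8 H₂O(l) + 5 Co²⁺(aq)
Q = [Mn²⁺]^2·[Co²⁺]^5 / ([MnO₄⁻]^2·[H⁺]^16); log Q = 7.744.
E = E° − (0.0592/n) log Q = +1.77 − (0.0592/10)(7.744) = +1.724 V.

+1.724 V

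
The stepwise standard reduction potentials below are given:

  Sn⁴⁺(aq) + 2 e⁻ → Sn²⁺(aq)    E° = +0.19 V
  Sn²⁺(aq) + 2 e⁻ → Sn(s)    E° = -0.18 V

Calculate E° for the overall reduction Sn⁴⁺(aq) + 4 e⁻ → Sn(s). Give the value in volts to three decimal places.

Adding the free-energy changes (−nFE°) of the two steps gives −n₃FE°₃ = −n₁FE°₁ − n₂FE°₂.
E°₃ = (2×+0.19 + 2×-0.18) / 4 = (+0.020) / 4 = +0.005 V.

+0.005 V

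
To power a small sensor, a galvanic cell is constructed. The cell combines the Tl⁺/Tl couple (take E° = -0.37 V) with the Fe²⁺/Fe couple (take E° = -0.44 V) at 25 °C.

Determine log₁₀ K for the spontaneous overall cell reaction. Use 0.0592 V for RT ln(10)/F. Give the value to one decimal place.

Cathode: Tl⁺/Tl; anode: Fe²⁺/Fe. E°cell = +0.07 V, n = 2.
log K = nE°cell / 0.0592 = (2)(+0.07) / 0.0592 = 2.4.

2.4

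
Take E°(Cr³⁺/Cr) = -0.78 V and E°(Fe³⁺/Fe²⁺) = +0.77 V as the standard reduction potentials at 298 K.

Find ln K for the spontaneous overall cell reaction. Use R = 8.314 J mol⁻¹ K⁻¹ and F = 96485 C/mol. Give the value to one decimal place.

181.1

Cathode: Fe³⁺/Fe²⁺; anode: Cr³⁺/Cr. E°cell = (+0.77) − (-0.78) = +1.55 V, with n = 3.
ΔG° = −nFE° = −RT ln K, so ln K = nFE°/(RT) = (3)(96485)(+1.55) / ((8.314)(298)) = 181.087.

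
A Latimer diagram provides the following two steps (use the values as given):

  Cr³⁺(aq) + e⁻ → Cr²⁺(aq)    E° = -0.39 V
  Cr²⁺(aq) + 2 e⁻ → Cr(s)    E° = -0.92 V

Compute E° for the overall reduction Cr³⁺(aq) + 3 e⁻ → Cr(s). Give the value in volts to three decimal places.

Since ΔG° = −nFE° is additive over sequential reductions, n₃E°₃ = n₁E°₁ + n₂E°₂.
E°₃ = (1×-0.39 + 2×-0.92) / 3 = (-2.230) / 3 = -0.743 V.

-0.743 V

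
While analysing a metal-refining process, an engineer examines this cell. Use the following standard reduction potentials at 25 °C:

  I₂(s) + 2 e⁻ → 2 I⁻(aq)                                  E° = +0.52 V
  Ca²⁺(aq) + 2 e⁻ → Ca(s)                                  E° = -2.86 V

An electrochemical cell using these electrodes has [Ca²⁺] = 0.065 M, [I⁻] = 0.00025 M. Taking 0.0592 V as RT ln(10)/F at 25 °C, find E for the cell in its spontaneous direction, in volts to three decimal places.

+3.628 V

I₂/I⁻ is the cathode (higher E°), Ca²⁺/Ca the anode: E°cell = +0.52 − (-2.86) = +3.38 V, n = 2.
Overall: I₂(s) + Ca(s) → 2 I⁻(aq) + Ca²⁺(aq)
Q = [I⁻]^2·[Ca²⁺]; log Q = -8.391.
E = E° − (0.0592/n) log Q = +3.38 − (0.0592/2)(-8.391) = +3.628 V.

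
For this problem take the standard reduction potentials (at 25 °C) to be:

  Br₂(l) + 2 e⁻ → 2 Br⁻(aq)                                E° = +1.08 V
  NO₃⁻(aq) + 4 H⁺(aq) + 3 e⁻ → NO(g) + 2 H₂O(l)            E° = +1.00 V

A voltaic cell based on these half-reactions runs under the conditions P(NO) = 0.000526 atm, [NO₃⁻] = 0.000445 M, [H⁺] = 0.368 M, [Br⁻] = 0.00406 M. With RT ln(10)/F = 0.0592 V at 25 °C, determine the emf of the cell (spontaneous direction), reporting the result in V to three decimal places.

Br₂/Br⁻ is the cathode (higher E°), NO₃⁻/NO the anode: E°cell = +1.08 − (+1.00) = +0.08 V, n = 6.
Overall: 3 Br₂(l) + 2 NO(g) + 4 H₂O(l) → 6 Br⁻(aq) + 2 NO₃⁻(aq) + 8 H⁺(aq)
Q = [Br⁻]^6·[NO₃⁻]^2·[H⁺]^8 / (P(NO)^2); log Q = -17.967.
E = E° − (0.0592/n) log Q = +0.08 − (0.0592/6)(-17.967) = +0.257 V.

+0.257 V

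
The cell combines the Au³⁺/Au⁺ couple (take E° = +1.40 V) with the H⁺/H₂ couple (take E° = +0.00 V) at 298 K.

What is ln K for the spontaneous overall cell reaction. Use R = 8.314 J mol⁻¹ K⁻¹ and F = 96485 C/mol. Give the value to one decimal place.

Cathode: Au³⁺/Au⁺; anode: H⁺/H₂. E°cell = (+1.40) − (+0.00) = +1.40 V, with n = 2.
ΔG° = −nFE° = −RT ln K, so ln K = nFE°/(RT) = (2)(96485)(+1.40) / ((8.314)(298)) = 109.041.

109.0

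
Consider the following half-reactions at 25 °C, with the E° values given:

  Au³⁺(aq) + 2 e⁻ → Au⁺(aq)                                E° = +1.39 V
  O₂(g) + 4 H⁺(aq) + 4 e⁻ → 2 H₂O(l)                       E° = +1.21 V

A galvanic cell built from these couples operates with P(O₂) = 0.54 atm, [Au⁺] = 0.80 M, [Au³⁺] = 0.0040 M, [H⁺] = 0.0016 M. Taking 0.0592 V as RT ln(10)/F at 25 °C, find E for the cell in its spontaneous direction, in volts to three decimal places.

Au³⁺/Au⁺ is the cathode (higher E°), O₂/H₂O the anode: E°cell = +1.39 − (+1.21) = +0.18 V, n = 4.
Overall: 2 Au³⁺(aq) + 2 H₂O(l) → 2 Au⁺(aq) + O₂(g) + 4 H⁺(aq)
Q = [Au⁺]^2·P(O₂)·[H⁺]^4 / ([Au³⁺]^2); log Q = -6.849.
E = E° − (0.0592/n) log Q = +0.18 − (0.0592/4)(-6.849) = +0.281 V.

+0.281 V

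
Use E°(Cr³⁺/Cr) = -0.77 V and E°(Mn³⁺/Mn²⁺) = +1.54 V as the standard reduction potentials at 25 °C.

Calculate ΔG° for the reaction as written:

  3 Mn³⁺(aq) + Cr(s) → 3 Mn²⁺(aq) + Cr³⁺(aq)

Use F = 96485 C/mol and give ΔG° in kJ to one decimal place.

-668.6 kJ

As written, Mn³⁺/Mn²⁺ is reduced (cathode) and Cr³⁺/Cr is oxidised (anode), so E°cell = (+1.54) − (-0.77) = +2.31 V.
Balancing electrons gives n = 3.
ΔG° = −nFE° = −(3)(96485)(+2.31) = -668,641 J = -668.6 kJ.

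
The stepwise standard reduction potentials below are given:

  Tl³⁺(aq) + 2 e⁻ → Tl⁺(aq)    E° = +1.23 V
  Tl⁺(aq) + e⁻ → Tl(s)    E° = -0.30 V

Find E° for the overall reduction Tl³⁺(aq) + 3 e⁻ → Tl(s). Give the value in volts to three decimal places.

Adding the free-energy changes (−nFE°) of the two steps gives −n₃FE°₃ = −n₁FE°₁ − n₂FE°₂.
E°₃ = (2×+1.23 + 1×-0.30) / 3 = (+2.160) / 3 = +0.720 V.

+0.720 V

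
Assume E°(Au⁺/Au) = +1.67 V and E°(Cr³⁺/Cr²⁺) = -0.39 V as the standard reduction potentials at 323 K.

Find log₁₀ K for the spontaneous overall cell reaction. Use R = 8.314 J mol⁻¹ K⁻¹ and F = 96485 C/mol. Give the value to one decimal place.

32.1

Cathode: Au⁺/Au; anode: Cr³⁺/Cr²⁺. E°cell = (+1.67) − (-0.39) = +2.06 V, with n = 1.
ΔG° = −nFE° = −RT ln K, so ln K = nFE°/(RT) = (1)(96485)(+2.06) / ((8.314)(323)) = 74.014.
log₁₀ K = 74.014 / ln 10 = 32.1.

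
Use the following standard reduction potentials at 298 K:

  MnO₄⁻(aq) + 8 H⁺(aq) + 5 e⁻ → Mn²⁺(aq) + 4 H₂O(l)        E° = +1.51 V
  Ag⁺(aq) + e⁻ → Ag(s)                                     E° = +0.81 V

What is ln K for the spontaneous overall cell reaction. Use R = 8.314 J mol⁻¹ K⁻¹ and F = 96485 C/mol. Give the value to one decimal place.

136.3

Cathode: MnO₄⁻/Mn²⁺; anode: Ag⁺/Ag. E°cell = (+1.51) − (+0.81) = +0.70 V, with n = 5.
ΔG° = −nFE° = −RT ln K, so ln K = nFE°/(RT) = (5)(96485)(+0.70) / ((8.314)(298)) = 136.302.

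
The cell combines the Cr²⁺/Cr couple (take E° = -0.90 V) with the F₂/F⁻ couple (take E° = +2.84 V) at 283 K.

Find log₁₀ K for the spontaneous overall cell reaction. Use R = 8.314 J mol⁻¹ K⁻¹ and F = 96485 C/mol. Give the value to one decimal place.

133.2

Cathode: F₂/F⁻; anode: Cr²⁺/Cr. E°cell = (+2.84) − (-0.90) = +3.74 V, with n = 2.
ΔG° = −nFE° = −RT ln K, so ln K = nFE°/(RT) = (2)(96485)(+3.74) / ((8.314)(283)) = 306.736.
log₁₀ K = 306.736 / ln 10 = 133.2.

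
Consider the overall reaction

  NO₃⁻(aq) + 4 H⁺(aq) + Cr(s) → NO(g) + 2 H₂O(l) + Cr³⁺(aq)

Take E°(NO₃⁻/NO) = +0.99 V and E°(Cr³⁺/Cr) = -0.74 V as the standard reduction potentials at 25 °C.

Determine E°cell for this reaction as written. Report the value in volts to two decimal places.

+1.73 V

The NO₃⁻/NO couple has the higher reduction potential, so it is the cathode; Cr³⁺/Cr is oxidised at the anode.
E°cell = E°(cathode) − E°(anode) = (+0.99) − (-0.74) = +1.73 V.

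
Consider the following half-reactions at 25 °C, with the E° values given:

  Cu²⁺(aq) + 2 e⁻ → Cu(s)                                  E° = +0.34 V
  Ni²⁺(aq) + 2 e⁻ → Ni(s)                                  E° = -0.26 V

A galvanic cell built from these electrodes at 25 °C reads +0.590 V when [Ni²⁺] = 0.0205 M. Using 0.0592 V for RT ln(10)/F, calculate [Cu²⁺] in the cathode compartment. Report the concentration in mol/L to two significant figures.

0.0094 M

Cu²⁺/Cu is the cathode, Ni²⁺/Ni the anode: E°cell = +0.60 V, n = 2.
Overall reaction: Cu²⁺(aq) + Ni(s) → Cu(s) + Ni²⁺(aq); Q = [Ni²⁺]^1/[Cu²⁺]^1.
From E = E° − (0.0592/n) log Q: log Q = (E° − E)·n/0.0592 = (+0.60 − (+0.590))·2/0.0592 = 0.3378.
So 1·log[Cu²⁺] = 1·log(0.0205) − log Q = -1.6882 − (0.3378) = -2.0260; [Cu²⁺] = 10^(-2.0260) ≈ 0.0094 M.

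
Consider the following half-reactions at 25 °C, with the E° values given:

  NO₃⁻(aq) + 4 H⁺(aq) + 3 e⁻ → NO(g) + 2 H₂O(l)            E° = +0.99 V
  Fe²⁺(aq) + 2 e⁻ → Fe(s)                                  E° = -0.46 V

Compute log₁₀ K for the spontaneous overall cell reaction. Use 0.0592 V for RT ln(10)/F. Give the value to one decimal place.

147.0

Cathode: NO₃⁻/NO; anode: Fe²⁺/Fe. E°cell = +1.45 V, n = 6.
log K = nE°cell / 0.0592 = (6)(+1.45) / 0.0592 = 147.0.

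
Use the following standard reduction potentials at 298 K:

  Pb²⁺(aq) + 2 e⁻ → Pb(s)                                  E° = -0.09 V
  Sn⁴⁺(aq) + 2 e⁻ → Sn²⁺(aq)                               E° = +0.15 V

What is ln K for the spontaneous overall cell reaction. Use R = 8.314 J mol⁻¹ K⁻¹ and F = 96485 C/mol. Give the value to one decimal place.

18.7

Cathode: Sn⁴⁺/Sn²⁺; anode: Pb²⁺/Pb. E°cell = (+0.15) − (-0.09) = +0.24 V, with n = 2.
ΔG° = −nFE° = −RT ln K, so ln K = nFE°/(RT) = (2)(96485)(+0.24) / ((8.314)(298)) = 18.693.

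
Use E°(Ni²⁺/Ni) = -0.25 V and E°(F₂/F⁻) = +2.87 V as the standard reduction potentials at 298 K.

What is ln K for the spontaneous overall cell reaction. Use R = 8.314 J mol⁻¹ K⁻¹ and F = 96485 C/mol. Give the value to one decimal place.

Cathode: F₂/F⁻; anode: Ni²⁺/Ni. E°cell = (+2.87) − (-0.25) = +3.12 V, with n = 2.
ΔG° = −nFE° = −RT ln K, so ln K = nFE°/(RT) = (2)(96485)(+3.12) / ((8.314)(298)) = 243.007.

243.0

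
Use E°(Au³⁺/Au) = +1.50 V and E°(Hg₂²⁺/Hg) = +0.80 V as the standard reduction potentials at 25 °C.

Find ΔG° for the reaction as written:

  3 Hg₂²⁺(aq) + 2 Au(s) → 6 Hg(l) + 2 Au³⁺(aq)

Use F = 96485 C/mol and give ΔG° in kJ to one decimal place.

As written, Hg₂²⁺/Hg is reduced (cathode) and Au³⁺/Au is oxidised (anode), so E°cell = (+0.80) − (+1.50) = -0.70 V.
Balancing electrons gives n = 6.
ΔG° = −nFE° = −(6)(96485)(-0.70) = 405,237 J = +405.2 kJ.

+405.2 kJ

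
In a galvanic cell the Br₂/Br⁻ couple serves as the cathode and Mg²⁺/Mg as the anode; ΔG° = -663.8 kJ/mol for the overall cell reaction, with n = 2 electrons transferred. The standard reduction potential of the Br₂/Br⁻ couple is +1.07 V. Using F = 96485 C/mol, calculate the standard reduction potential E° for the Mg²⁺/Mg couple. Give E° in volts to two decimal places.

E°cell = −ΔG°/(nF) = −(-663.8×10³)/((2)(96485)) = +3.440 V.
Since Br₂/Br⁻ is the cathode and Mg²⁺/Mg the anode, E°cell = E°(Br₂/Br⁻) − E°(Mg²⁺/Mg).
So E°(Mg²⁺/Mg) = E°(Br₂/Br⁻) − E°cell = (+1.07) − (+3.440) = -2.37 V.

-2.37 V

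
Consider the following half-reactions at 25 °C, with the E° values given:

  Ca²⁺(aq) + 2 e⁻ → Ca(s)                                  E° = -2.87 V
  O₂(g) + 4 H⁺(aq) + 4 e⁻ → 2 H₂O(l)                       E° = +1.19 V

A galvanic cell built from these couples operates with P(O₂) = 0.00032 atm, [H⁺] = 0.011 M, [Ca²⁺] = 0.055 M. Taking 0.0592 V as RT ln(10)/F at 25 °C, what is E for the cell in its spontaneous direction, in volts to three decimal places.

+3.930 V

O₂/H₂O is the cathode (higher E°), Ca²⁺/Ca the anode: E°cell = +1.19 − (-2.87) = +4.06 V, n = 4.
Overall: O₂(g) + 4 H⁺(aq) + 2 Ca(s) → 2 H₂O(l) + 2 Ca²⁺(aq)
Q = [Ca²⁺]^2 / (P(O₂)·[H⁺]^4); log Q = 8.810.
E = E° − (0.0592/n) log Q = +4.06 − (0.0592/4)(8.810) = +3.930 V.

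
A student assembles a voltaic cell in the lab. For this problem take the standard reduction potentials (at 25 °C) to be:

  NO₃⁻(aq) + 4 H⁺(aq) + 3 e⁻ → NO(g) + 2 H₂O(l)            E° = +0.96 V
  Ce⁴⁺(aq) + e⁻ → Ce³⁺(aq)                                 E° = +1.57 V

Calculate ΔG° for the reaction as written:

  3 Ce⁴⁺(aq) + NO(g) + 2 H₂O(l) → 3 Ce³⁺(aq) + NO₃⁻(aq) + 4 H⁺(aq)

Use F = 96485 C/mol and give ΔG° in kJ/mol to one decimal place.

As written, Ce⁴⁺/Ce³⁺ is reduced (cathode) and NO₃⁻/NO is oxidised (anode), so E°cell = (+1.57) − (+0.96) = +0.61 V.
Balancing electrons gives n = 3.
ΔG° = −nFE° = −(3)(96485)(+0.61) = -176,568 J = -176.6 kJ/mol.

-176.6 kJ/mol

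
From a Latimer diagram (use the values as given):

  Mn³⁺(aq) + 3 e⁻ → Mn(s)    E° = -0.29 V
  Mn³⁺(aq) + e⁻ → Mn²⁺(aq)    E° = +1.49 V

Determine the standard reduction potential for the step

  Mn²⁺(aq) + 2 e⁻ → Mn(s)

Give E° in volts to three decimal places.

-1.180 V

Sequential free energies add, so n₃E°₃ = n₁E°₁ + n₂E°₂.
With n₃ = 3, and the known step contributing 1×(+1.49) V, the unknown satisfies 2·E° = 3×(-0.29) − 1×(+1.49) = -2.360.
E° = -2.360 / 2 = -1.180 V.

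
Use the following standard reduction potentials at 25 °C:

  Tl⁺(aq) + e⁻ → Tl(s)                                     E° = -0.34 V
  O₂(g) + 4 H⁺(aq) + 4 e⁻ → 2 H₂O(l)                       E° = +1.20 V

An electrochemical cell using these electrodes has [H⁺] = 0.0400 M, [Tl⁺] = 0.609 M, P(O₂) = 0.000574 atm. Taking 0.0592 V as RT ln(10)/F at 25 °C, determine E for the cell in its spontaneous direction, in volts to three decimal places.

+1.422 V

O₂/H₂O is the cathode (higher E°), Tl⁺/Tl the anode: E°cell = +1.20 − (-0.34) = +1.54 V, n = 4.
Overall: O₂(g) + 4 H⁺(aq) + 4 Tl(s) → 2 H₂O(l) + 4 Tl⁺(aq)
Q = [Tl⁺]^4 / (P(O₂)·[H⁺]^4); log Q = 7.971.
E = E° − (0.0592/n) log Q = +1.54 − (0.0592/4)(7.971) = +1.422 V.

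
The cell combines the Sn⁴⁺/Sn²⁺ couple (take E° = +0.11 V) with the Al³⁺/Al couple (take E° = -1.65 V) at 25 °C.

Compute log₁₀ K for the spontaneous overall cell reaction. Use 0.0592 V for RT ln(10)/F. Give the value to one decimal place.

Cathode: Sn⁴⁺/Sn²⁺; anode: Al³⁺/Al. E°cell = +1.76 V, n = 6.
log K = nE°cell / 0.0592 = (6)(+1.76) / 0.0592 = 178.4.

178.4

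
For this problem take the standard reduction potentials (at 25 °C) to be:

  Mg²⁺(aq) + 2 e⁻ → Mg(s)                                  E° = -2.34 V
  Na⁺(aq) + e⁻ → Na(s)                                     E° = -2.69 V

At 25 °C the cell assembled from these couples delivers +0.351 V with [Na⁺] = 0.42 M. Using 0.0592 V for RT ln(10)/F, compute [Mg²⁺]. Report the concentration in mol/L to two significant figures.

Mg²⁺/Mg is the cathode, Na⁺/Na the anode: E°cell = +0.35 V, n = 2.
Overall reaction: Mg²⁺(aq) + 2 Na(s) → Mg(s) + 2 Na⁺(aq); Q = [Na⁺]^2/[Mg²⁺]^1.
From E = E° − (0.0592/n) log Q: log Q = (E° − E)·n/0.0592 = (+0.35 − (+0.351))·2/0.0592 = -0.0338.
So 1·log[Mg²⁺] = 2·log(0.42) − log Q = -0.7535 − (-0.0338) = -0.7197; [Mg²⁺] = 10^(-0.7197) ≈ 0.19 M.

0.19 M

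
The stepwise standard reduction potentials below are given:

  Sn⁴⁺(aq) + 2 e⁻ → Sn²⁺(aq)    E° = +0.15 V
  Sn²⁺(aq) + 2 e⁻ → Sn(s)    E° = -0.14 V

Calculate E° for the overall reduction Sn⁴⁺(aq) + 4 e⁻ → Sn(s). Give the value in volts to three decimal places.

Adding the free-energy changes (−nFE°) of the two steps gives −n₃FE°₃ = −n₁FE°₁ − n₂FE°₂.
E°₃ = (2×+0.15 + 2×-0.14) / 4 = (+0.020) / 4 = +0.005 V.

+0.005 V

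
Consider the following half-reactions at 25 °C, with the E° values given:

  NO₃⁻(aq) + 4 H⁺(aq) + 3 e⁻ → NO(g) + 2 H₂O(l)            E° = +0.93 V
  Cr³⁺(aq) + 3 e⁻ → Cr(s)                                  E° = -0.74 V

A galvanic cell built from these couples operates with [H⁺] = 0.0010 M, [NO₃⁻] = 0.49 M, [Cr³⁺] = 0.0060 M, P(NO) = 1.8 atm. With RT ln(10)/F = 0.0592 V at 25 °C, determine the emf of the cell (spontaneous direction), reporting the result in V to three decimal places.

+1.466 V

NO₃⁻/NO is the cathode (higher E°), Cr³⁺/Cr the anode: E°cell = +0.93 − (-0.74) = +1.67 V, n = 3.
Overall: NO₃⁻(aq) + 4 H⁺(aq) + Cr(s) → NO(g) + 2 H₂O(l) + Cr³⁺(aq)
Q = P(NO)·[Cr³⁺] / ([NO₃⁻]·[H⁺]^4); log Q = 10.343.
E = E° − (0.0592/n) log Q = +1.67 − (0.0592/3)(10.343) = +1.466 V.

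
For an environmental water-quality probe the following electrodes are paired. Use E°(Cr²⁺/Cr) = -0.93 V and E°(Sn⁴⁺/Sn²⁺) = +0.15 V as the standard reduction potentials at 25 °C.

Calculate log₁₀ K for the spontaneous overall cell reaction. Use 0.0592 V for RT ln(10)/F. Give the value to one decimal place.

Cathode: Sn⁴⁺/Sn²⁺; anode: Cr²⁺/Cr. E°cell = +1.08 V, n = 2.
log K = nE°cell / 0.0592 = (2)(+1.08) / 0.0592 = 36.5.

36.5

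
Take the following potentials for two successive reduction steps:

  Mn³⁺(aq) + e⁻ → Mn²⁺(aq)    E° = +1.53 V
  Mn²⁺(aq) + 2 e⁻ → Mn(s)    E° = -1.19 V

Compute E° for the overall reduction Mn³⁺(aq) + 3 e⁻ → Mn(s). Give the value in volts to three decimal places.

Adding the free-energy changes (−nFE°) of the two steps gives −n₃FE°₃ = −n₁FE°₁ − n₂FE°₂.
E°₃ = (1×+1.53 + 2×-1.19) / 3 = (-0.850) / 3 = -0.283 V.

-0.283 V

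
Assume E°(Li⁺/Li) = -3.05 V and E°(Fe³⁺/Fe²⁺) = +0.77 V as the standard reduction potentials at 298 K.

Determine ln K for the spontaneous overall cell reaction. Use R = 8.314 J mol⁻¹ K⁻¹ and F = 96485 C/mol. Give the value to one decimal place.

Cathode: Fe³⁺/Fe²⁺; anode: Li⁺/Li. E°cell = (+0.77) − (-3.05) = +3.82 V, with n = 1.
ΔG° = −nFE° = −RT ln K, so ln K = nFE°/(RT) = (1)(96485)(+3.82) / ((8.314)(298)) = 148.764.

148.8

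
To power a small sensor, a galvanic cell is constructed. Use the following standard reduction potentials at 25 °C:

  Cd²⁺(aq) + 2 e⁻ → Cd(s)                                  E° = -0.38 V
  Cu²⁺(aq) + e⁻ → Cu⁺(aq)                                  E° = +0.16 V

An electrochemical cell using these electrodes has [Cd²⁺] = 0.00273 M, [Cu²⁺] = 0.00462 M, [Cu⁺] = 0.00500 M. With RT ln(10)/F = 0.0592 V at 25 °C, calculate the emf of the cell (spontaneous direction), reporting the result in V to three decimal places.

Cu²⁺/Cu⁺ is the cathode (higher E°), Cd²⁺/Cd the anode: E°cell = +0.16 − (-0.38) = +0.54 V, n = 2.
Overall: 2 Cu²⁺(aq) + Cd(s) → 2 Cu⁺(aq) + Cd²⁺(aq)
Q = [Cu⁺]^2·[Cd²⁺] / ([Cu²⁺]^2); log Q = -2.495.
E = E° − (0.0592/n) log Q = +0.54 − (0.0592/2)(-2.495) = +0.614 V.

+0.614 V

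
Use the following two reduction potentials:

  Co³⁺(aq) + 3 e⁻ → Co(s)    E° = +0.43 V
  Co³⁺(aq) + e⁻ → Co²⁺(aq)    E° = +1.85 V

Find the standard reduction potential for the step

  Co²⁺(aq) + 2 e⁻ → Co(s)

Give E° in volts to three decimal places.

-0.280 V

Sequential free energies add, so n₃E°₃ = n₁E°₁ + n₂E°₂.
With n₃ = 3, and the known step contributing 1×(+1.85) V, the unknown satisfies 2·E° = 3×(+0.43) − 1×(+1.85) = -0.560.
E° = -0.560 / 2 = -0.280 V.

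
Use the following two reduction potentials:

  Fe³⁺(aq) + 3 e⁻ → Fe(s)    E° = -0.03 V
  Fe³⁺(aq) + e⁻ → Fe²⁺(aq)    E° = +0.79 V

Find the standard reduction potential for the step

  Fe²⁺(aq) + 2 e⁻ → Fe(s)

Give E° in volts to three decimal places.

Sequential free energies add, so n₃E°₃ = n₁E°₁ + n₂E°₂.
With n₃ = 3, and the known step contributing 1×(+0.79) V, the unknown satisfies 2·E° = 3×(-0.03) − 1×(+0.79) = -0.880.
E° = -0.880 / 2 = -0.440 V.

-0.440 V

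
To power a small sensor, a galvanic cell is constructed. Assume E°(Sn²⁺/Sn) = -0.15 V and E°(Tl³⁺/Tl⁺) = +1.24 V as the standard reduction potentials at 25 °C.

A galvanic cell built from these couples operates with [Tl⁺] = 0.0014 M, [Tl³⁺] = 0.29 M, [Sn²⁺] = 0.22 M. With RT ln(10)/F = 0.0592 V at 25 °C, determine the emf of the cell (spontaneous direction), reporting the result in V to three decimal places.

Tl³⁺/Tl⁺ is the cathode (higher E°), Sn²⁺/Sn the anode: E°cell = +1.24 − (-0.15) = +1.39 V, n = 2.
Overall: Tl³⁺(aq) + Sn(s) → Tl⁺(aq) + Sn²⁺(aq)
Q = [Tl⁺]·[Sn²⁺] / ([Tl³⁺]); log Q = -2.974.
E = E° − (0.0592/n) log Q = +1.39 − (0.0592/2)(-2.974) = +1.478 V.

+1.478 V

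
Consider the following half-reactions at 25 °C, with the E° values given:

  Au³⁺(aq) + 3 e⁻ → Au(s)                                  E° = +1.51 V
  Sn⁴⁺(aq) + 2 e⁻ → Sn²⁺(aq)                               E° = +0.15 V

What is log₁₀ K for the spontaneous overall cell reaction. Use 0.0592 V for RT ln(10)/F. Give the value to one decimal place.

137.8

Cathode: Au³⁺/Au; anode: Sn⁴⁺/Sn²⁺. E°cell = +1.36 V, n = 6.
log K = nE°cell / 0.0592 = (6)(+1.36) / 0.0592 = 137.8.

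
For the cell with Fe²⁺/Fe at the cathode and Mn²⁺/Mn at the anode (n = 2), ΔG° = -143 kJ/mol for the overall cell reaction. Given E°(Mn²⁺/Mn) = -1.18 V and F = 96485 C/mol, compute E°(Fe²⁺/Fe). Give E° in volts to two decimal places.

E°cell = −ΔG°/(nF) = −(-143×10³)/((2)(96485)) = +0.741 V.
Since Fe²⁺/Fe is the cathode and Mn²⁺/Mn the anode, E°cell = E°(Fe²⁺/Fe) − E°(Mn²⁺/Mn).
So E°(Fe²⁺/Fe) = E°cell + E°(Mn²⁺/Mn) = +0.741 + (-1.18) = -0.44 V.

-0.44 V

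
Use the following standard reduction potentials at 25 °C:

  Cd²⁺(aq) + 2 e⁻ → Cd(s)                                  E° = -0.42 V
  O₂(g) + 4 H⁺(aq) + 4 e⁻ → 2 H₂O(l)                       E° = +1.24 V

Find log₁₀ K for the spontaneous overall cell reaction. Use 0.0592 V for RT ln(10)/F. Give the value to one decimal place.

112.2

Cathode: O₂/H₂O; anode: Cd²⁺/Cd. E°cell = +1.66 V, n = 4.
log K = nE°cell / 0.0592 = (4)(+1.66) / 0.0592 = 112.2.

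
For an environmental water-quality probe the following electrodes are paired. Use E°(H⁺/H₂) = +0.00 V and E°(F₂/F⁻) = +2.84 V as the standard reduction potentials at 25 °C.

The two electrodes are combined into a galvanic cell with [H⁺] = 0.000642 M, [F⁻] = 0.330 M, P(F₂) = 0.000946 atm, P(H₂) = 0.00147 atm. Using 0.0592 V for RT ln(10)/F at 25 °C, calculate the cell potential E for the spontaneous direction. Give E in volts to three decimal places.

F₂/F⁻ is the cathode (higher E°), H⁺/H₂ the anode: E°cell = +2.84 − (+0.00) = +2.84 V, n = 2.
Overall: F₂(g) + H₂(g) → 2 F⁻(aq) + 2 H⁺(aq)
Q = [F⁻]^2·[H⁺]^2 / (P(F₂)·P(H₂)); log Q = -1.491.
E = E° − (0.0592/n) log Q = +2.84 − (0.0592/2)(-1.491) = +2.884 V.

+2.884 V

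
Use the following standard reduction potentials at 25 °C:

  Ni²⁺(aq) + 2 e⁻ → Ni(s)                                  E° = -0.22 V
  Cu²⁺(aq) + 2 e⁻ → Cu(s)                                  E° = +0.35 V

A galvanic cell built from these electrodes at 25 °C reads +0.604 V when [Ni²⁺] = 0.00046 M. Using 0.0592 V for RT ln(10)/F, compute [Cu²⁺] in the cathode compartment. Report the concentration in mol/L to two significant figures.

Cu²⁺/Cu is the cathode, Ni²⁺/Ni the anode: E°cell = +0.57 V, n = 2.
Overall reaction: Cu²⁺(aq) + Ni(s) → Cu(s) + Ni²⁺(aq); Q = [Ni²⁺]^1/[Cu²⁺]^1.
From E = E° − (0.0592/n) log Q: log Q = (E° − E)·n/0.0592 = (+0.57 − (+0.604))·2/0.0592 = -1.1486.
So 1·log[Cu²⁺] = 1·log(0.00046) − log Q = -3.3372 − (-1.1486) = -2.1886; [Cu²⁺] = 10^(-2.1886) ≈ 0.0065 M.

0.0065 M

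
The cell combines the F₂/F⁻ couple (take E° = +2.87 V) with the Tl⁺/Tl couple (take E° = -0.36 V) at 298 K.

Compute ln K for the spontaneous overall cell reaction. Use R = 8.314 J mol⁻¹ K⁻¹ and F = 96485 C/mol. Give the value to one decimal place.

Cathode: F₂/F⁻; anode: Tl⁺/Tl. E°cell = (+2.87) − (-0.36) = +3.23 V, with n = 2.
ΔG° = −nFE° = −RT ln K, so ln K = nFE°/(RT) = (2)(96485)(+3.23) / ((8.314)(298)) = 251.574.

251.6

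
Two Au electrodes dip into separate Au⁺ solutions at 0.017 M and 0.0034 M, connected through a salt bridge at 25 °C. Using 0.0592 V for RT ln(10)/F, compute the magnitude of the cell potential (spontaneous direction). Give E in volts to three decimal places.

+0.041 V

For a concentration cell E°cell = 0. The 0.017 M side is the cathode (reduction is favoured where [Au⁺] is higher).
With n = 1, E = −(0.0592/1) log([Au⁺]ₐₙ/[Au⁺]꜀ₐₜ) = −(0.0592/1) log(0.0034/0.017) = −(0.0592/1)(-0.699) = +0.041 V.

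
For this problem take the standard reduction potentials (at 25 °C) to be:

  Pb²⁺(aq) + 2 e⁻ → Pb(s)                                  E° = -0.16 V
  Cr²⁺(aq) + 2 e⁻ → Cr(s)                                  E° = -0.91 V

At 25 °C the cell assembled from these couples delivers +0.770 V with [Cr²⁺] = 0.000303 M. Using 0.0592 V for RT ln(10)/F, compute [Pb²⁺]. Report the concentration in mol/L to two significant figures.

0.0014 M

Pb²⁺/Pb is the cathode, Cr²⁺/Cr the anode: E°cell = +0.75 V, n = 2.
Overall reaction: Pb²⁺(aq) + Cr(s) → Pb(s) + Cr²⁺(aq); Q = [Cr²⁺]^1/[Pb²⁺]^1.
From E = E° − (0.0592/n) log Q: log Q = (E° − E)·n/0.0592 = (+0.75 − (+0.770))·2/0.0592 = -0.6757.
So 1·log[Pb²⁺] = 1·log(0.000303) − log Q = -3.5186 − (-0.6757) = -2.8429; [Pb²⁺] = 10^(-2.8429) ≈ 0.0014 M.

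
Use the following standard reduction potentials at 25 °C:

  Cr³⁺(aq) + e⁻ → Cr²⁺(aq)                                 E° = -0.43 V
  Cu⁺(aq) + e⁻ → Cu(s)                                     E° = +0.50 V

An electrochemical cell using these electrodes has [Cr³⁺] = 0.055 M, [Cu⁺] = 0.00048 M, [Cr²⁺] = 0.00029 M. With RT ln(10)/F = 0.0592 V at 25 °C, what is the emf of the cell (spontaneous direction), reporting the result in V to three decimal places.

Cu⁺/Cu is the cathode (higher E°), Cr³⁺/Cr²⁺ the anode: E°cell = +0.50 − (-0.43) = +0.93 V, n = 1.
Overall: Cu⁺(aq) + Cr²⁺(aq) → Cu(s) + Cr³⁺(aq)
Q = [Cr³⁺] / ([Cu⁺]·[Cr²⁺]); log Q = 5.597.
E = E° − (0.0592/n) log Q = +0.93 − (0.0592/1)(5.597) = +0.599 V.

+0.599 V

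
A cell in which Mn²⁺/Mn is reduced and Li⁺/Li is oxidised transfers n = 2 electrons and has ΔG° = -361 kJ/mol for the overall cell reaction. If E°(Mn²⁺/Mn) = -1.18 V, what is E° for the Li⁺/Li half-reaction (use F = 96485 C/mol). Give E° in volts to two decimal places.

-3.05 V

E°cell = −ΔG°/(nF) = −(-361×10³)/((2)(96485)) = +1.871 V.
Since Mn²⁺/Mn is the cathode and Li⁺/Li the anode, E°cell = E°(Mn²⁺/Mn) − E°(Li⁺/Li).
So E°(Li⁺/Li) = E°(Mn²⁺/Mn) − E°cell = (-1.18) − (+1.871) = -3.05 V.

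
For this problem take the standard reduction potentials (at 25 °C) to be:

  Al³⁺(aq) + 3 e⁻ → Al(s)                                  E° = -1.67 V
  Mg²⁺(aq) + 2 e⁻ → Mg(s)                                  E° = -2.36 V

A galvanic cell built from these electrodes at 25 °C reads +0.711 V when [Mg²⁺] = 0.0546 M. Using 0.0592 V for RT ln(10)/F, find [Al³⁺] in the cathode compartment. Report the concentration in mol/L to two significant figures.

0.15 M

Al³⁺/Al is the cathode, Mg²⁺/Mg the anode: E°cell = +0.69 V, n = 6.
Overall reaction: 2 Al³⁺(aq) + 3 Mg(s) → 2 Al(s) + 3 Mg²⁺(aq); Q = [Mg²⁺]^3/[Al³⁺]^2.
From E = E° − (0.0592/n) log Q: log Q = (E° − E)·n/0.0592 = (+0.69 − (+0.711))·6/0.0592 = -2.1284.
So 2·log[Al³⁺] = 3·log(0.0546) − log Q = -3.7884 − (-2.1284) = -1.6600; log[Al³⁺] = -1.6600 / 2 = -0.8300; [Al³⁺] = 10^(-0.8300) ≈ 0.15 M.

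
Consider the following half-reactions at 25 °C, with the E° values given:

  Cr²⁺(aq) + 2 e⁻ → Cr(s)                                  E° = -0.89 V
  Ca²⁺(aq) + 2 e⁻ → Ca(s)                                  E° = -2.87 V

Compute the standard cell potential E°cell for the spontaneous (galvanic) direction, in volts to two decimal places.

+1.98 V

The Cr²⁺/Cr couple has the higher reduction potential, so it is the cathode; Ca²⁺/Ca is oxidised at the anode.
E°cell = E°(cathode) − E°(anode) = (-0.89) − (-2.87) = +1.98 V.
Since E°cell > 0, the reaction is spontaneous under standard conditions.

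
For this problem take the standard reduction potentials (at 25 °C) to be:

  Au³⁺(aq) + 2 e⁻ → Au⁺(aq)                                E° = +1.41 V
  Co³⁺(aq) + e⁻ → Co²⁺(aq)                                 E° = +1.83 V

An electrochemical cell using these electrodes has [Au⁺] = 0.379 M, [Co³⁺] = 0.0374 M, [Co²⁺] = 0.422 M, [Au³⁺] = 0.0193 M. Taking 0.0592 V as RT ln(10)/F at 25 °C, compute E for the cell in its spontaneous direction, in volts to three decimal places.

+0.396 V

Co³⁺/Co²⁺ is the cathode (higher E°), Au³⁺/Au⁺ the anode: E°cell = +1.83 − (+1.41) = +0.42 V, n = 2.
Overall: 2 Co³⁺(aq) + Au⁺(aq) → 2 Co²⁺(aq) + Au³⁺(aq)
Q = [Co²⁺]^2·[Au³⁺] / ([Co³⁺]^2·[Au⁺]); log Q = 0.812.
E = E° − (0.0592/n) log Q = +0.42 − (0.0592/2)(0.812) = +0.396 V.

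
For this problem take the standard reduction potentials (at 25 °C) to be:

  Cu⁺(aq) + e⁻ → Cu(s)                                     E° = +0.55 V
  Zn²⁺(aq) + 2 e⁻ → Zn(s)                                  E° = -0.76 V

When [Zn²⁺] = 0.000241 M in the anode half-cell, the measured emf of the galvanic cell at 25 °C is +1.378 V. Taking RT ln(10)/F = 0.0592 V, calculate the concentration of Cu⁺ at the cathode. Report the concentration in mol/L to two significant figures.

0.22 M

Cu⁺/Cu is the cathode, Zn²⁺/Zn the anode: E°cell = +1.31 V, n = 2.
Overall reaction: 2 Cu⁺(aq) + Zn(s) → 2 Cu(s) + Zn²⁺(aq); Q = [Zn²⁺]^1/[Cu⁺]^2.
From E = E° − (0.0592/n) log Q: log Q = (E° − E)·n/0.0592 = (+1.31 − (+1.378))·2/0.0592 = -2.2973.
So 2·log[Cu⁺] = 1·log(0.000241) − log Q = -3.6180 − (-2.2973) = -1.3207; log[Cu⁺] = -1.3207 / 2 = -0.6603; [Cu⁺] = 10^(-0.6603) ≈ 0.22 M.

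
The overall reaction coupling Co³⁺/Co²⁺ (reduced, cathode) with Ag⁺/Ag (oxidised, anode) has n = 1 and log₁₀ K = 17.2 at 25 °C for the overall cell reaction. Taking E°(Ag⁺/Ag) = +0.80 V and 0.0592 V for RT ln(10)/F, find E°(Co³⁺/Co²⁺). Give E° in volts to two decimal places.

+1.82 V

E°cell = (0.0592/n)·log K = (0.0592/1)(17.2) = +1.018 V.
Since Co³⁺/Co²⁺ is the cathode and Ag⁺/Ag the anode, E°cell = E°(Co³⁺/Co²⁺) − E°(Ag⁺/Ag).
So E°(Co³⁺/Co²⁺) = E°cell + E°(Ag⁺/Ag) = +1.018 + (+0.80) = +1.82 V.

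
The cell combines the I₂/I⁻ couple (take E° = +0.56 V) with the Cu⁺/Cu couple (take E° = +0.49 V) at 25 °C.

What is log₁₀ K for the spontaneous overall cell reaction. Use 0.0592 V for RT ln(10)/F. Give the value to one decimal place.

2.4

Cathode: I₂/I⁻; anode: Cu⁺/Cu. E°cell = +0.07 V, n = 2.
log K = nE°cell / 0.0592 = (2)(+0.07) / 0.0592 = 2.4.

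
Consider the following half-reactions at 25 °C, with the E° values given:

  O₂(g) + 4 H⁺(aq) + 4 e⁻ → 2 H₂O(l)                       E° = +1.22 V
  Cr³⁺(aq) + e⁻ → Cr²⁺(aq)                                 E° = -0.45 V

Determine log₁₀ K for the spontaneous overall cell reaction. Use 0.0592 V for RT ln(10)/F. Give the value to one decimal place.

112.8

Cathode: O₂/H₂O; anode: Cr³⁺/Cr²⁺. E°cell = +1.67 V, n = 4.
log K = nE°cell / 0.0592 = (4)(+1.67) / 0.0592 = 112.8.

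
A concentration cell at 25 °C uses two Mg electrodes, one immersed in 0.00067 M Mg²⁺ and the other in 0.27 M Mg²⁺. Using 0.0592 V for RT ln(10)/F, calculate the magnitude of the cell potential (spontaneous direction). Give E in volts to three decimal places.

+0.077 V

For a concentration cell E°cell = 0. The 0.27 M side is the cathode (reduction is favoured where [Mg²⁺] is higher).
With n = 2, E = −(0.0592/2) log([Mg²⁺]ₐₙ/[Mg²⁺]꜀ₐₜ) = −(0.0592/2) log(0.00067/0.27) = −(0.0592/2)(-2.605) = +0.077 V.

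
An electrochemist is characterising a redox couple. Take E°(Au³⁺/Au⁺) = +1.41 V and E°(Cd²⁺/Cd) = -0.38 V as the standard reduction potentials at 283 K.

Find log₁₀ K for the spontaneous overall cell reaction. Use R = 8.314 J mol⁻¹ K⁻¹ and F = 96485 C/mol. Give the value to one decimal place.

63.8

Cathode: Au³⁺/Au⁺; anode: Cd²⁺/Cd. E°cell = (+1.41) − (-0.38) = +1.79 V, with n = 2.
ΔG° = −nFE° = −RT ln K, so ln K = nFE°/(RT) = (2)(96485)(+1.79) / ((8.314)(283)) = 146.807.
log₁₀ K = 146.807 / ln 10 = 63.8.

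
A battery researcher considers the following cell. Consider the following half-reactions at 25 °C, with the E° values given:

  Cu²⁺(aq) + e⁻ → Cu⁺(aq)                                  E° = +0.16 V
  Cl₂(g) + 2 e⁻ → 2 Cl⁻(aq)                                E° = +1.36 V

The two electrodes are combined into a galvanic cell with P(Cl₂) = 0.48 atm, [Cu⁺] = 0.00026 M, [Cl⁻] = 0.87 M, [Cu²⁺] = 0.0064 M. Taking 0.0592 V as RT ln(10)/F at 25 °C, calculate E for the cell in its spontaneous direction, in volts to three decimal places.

+1.112 V

Cl₂/Cl⁻ is the cathode (higher E°), Cu²⁺/Cu⁺ the anode: E°cell = +1.36 − (+0.16) = +1.20 V, n = 2.
Overall: Cl₂(g) + 2 Cu⁺(aq) → 2 Cl⁻(aq) + 2 Cu²⁺(aq)
Q = [Cl⁻]^2·[Cu²⁺]^2 / (P(Cl₂)·[Cu⁺]^2); log Q = 2.980.
E = E° − (0.0592/n) log Q = +1.20 − (0.0592/2)(2.980) = +1.112 V.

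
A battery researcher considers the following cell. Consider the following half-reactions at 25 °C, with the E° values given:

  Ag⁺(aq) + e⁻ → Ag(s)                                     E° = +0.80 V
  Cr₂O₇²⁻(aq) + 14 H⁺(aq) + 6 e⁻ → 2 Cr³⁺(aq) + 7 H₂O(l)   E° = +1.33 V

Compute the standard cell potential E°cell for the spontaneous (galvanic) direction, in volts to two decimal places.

+0.53 V

The Cr₂O₇²⁻/Cr³⁺ couple has the higher reduction potential, so it is the cathode; Ag⁺/Ag is oxidised at the anode.
E°cell = E°(cathode) − E°(anode) = (+1.33) − (+0.80) = +0.53 V.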